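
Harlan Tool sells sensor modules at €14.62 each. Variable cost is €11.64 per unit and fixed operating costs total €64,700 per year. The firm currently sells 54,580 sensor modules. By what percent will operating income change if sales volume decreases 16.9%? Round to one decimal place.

Contribution at this volume is 54,580 × €2.98 = €162,648.40.
Operating income = contribution − fixed costs = €162,648.40 − €64,700 = €97,948.40.
So DOL = total CM / EBIT = €162,648.40 / €97,948.40 = 1.6606.
So EBIT moves 1.6606 × (-16.9%) = -28.1%.

-28.1%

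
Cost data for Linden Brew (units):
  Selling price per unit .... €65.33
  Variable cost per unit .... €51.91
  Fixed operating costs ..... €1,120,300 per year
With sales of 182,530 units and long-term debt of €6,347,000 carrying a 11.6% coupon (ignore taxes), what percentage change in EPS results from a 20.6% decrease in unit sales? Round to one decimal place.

-85.1%

At 182,530 units, contribution = 182,530 × €13.42 = €2,449,552.60.
Subtracting fixed costs: EBIT = €2,449,552.60 − €1,120,300 = €1,329,252.60.
Interest = €736,252.00, so EBIT − I = €593,000.60.
DCL = total CM / (EBIT − I) = €2,449,552.60 / €593,000.60 = 4.1308.
%ΔEPS = DCL × %ΔSales = 4.1308 × -20.6% = -85.1%.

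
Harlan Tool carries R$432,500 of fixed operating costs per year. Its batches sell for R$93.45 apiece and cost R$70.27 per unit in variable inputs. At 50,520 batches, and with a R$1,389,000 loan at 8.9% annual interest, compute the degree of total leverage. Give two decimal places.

1.90

At 50,520 units, contribution = 50,520 × R$23.18 = R$1,171,053.60.
Subtracting fixed costs: EBIT = R$1,171,053.60 − R$432,500 = R$738,553.60. Interest = R$123,621.00, so EBIT − I = R$614,932.60.
DCL = contribution ÷ (EBIT − I) = R$1,171,053.60 ÷ R$614,932.60 = 1.9044.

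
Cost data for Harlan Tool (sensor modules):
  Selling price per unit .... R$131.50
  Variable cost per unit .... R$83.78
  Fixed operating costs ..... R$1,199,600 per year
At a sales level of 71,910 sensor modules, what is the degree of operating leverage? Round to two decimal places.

Total contribution margin = 71,910 × R$47.72 = R$3,431,545.20.
Operating income = contribution − fixed costs = R$3,431,545.20 − R$1,199,600 = R$2,231,945.20.
DOL = contribution ÷ EBIT = R$3,431,545.20 ÷ R$2,231,945.20 = 1.5375.

1.54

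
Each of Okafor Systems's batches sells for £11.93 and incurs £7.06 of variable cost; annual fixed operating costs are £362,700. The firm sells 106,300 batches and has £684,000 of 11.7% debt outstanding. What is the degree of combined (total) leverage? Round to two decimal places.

At 106,300 units, contribution = 106,300 × £4.87 = £517,681.00.
Subtracting fixed costs: EBIT = £517,681.00 − £362,700 = £154,981.00. Interest = £80,028.00, so EBIT − I = £74,953.00.
Degree of total leverage = total CM / (EBIT − interest) = £517,681.00 / £74,953.00 = 6.9067.

6.91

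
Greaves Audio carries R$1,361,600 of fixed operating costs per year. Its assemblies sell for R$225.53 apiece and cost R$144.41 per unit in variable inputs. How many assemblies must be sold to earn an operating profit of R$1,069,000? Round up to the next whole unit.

29,964 assemblies

Each unit contributes R$225.53 − R$144.41 = R$81.12.
Need Q such that Q × R$81.12 − R$1,361,600 = R$1,069,000, i.e. Q = R$2,430,600 / R$81.12 = 29,963.02 → 29,964.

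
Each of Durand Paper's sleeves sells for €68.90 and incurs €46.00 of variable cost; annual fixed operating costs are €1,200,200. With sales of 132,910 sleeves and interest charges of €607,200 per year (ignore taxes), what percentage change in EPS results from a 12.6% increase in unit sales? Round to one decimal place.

+31.0%

At 132,910 units, contribution = 132,910 × €22.90 = €3,043,639.00.
EBIT = €3,043,639.00 − €1,200,200 = €1,843,439.00.
Interest = €607,200.00, so EBIT − I = €1,236,239.00.
Degree of combined leverage = contribution ÷ (EBIT − I) = €3,043,639.00 ÷ €1,236,239.00 = 2.4620.
EPS therefore changes by 2.4620 × (+12.6%) = +31.0%.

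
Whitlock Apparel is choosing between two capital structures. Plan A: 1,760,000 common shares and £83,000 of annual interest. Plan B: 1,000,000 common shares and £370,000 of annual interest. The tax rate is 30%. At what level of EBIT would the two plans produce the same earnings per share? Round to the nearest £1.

At indifference, (EBIT − 83,000)(1 − t)/1,760,000 = (EBIT − 370,000)(1 − t)/1,000,000.
The (1 − t) factor cancels: (EBIT − 83,000) × 1,000,000 = (EBIT − 370,000) × 1,760,000.
Solving, EBIT = (370,000·1,760,000 − 83,000·1,000,000) / (1,760,000 − 1,000,000) = 568,200,000,000 / 760,000 = 747,631.58.

£747,632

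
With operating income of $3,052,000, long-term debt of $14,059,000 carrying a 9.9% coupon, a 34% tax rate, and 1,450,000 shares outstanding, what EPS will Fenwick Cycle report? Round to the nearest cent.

Pre-tax income = $3,052,000 − $1,391,841.00 = $1,660,159.00.
After tax at 34%: net income = $1,660,159.00 × 0.66 = $1,095,704.94.
EPS = $1,095,704.94 ÷ 1,450,000 = $0.76.

$0.76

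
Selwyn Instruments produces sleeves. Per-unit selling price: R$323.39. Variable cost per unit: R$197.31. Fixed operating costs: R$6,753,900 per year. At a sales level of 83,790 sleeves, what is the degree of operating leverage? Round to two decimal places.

2.77

Total contribution margin = 83,790 × R$126.08 = R$10,564,243.20.
Subtracting fixed costs: EBIT = R$10,564,243.20 − R$6,753,900 = R$3,810,343.20.
Degree of operating leverage = R$10,564,243.20 / R$3,810,343.20 = 2.7725.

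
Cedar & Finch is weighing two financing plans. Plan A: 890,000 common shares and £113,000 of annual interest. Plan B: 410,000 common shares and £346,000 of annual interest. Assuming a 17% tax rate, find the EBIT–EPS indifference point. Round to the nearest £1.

Set EPS_A = EPS_B: (EBIT − £113,000)(1 − 0.17) ÷ 890,000 = (EBIT − £346,000)(1 − 0.17) ÷ 410,000.
Cancelling (1 − t) and cross-multiplying: 410,000·(EBIT − 113,000) = 890,000·(EBIT − 346,000).
Solving, EBIT = (346,000·890,000 − 113,000·410,000) / (890,000 − 410,000) = 261,610,000,000 / 480,000 = 545,020.83.

£545,021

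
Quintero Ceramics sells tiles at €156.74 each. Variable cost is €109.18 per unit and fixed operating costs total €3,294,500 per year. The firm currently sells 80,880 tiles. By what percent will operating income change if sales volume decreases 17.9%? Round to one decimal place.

Total contribution margin = 80,880 × €47.56 = €3,846,652.80.
Operating income = contribution − fixed costs = €3,846,652.80 − €3,294,500 = €552,152.80.
DOL = contribution ÷ EBIT = €3,846,652.80 ÷ €552,152.80 = 6.9666.
So EBIT moves 6.9666 × (-17.9%) = -124.7%.

-124.7%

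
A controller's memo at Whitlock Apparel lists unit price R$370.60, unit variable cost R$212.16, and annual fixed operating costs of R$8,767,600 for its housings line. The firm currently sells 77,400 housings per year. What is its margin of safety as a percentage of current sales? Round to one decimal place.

Each unit contributes R$370.60 − R$212.16 = R$158.44. Break-even units = R$8,767,600 ÷ R$158.44 = 55,337.04; break-even revenue = 55,337.04 × R$370.60 = R$20,507,905.58.
Current sales = 77,400 × R$370.60 = R$28,684,440.00.
Margin of safety = (R$28,684,440.00 − R$20,507,905.58) ÷ R$28,684,440.00 = 28.5%.

28.5%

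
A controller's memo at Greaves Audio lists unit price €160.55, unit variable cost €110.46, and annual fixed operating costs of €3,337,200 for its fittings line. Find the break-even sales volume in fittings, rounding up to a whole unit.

Contribution margin per unit = €160.55 − €110.46 = €50.09.
Break-even volume = fixed costs ÷ CM per unit = €3,337,200 ÷ €50.09 = 66,624.08, so 66,625 fittings.

66,625 fittings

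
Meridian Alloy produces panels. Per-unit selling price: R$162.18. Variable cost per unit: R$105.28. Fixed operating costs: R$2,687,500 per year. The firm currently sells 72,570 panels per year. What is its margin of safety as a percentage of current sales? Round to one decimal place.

Contribution margin per unit = R$162.18 − R$105.28 = R$56.90. Break-even units = R$2,687,500 ÷ R$56.90 = 47,231.99; break-even revenue = 47,231.99 × R$162.18 = R$7,660,083.48.
Actual sales revenue = 72,570 × R$162.18 = R$11,769,402.60.
Margin of safety = (R$11,769,402.60 − R$7,660,083.48) ÷ R$11,769,402.60 = 34.9%.

34.9%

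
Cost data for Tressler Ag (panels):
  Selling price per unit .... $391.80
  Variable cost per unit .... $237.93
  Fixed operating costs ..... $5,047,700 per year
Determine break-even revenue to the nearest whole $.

Contribution margin per unit = $391.80 − $237.93 = $153.87, a CM ratio of $153.87 ÷ $391.80 = 0.3927.
Break-even sales = FC ÷ CM ratio = $5,047,700 × $391.80 / $153.87 = $12,852,985.

$12,852,985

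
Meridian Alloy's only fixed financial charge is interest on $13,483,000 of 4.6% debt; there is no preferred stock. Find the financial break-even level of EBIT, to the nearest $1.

$620,218

Annual interest = 4.6% × $13,483,000 = $620,218.00.
With no preferred dividends, EPS = 0 when EBIT exactly covers interest, so the financial break-even EBIT is $620,218.00.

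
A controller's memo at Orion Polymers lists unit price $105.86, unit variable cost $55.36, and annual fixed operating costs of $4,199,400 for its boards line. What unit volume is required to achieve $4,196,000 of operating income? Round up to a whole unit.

Each unit contributes $105.86 − $55.36 = $50.50.
Units = (FC + target) / CM = ($4,199,400 + $4,196,000) / $50.50 = 166,245.54, so 166,246 boards.

166,246 boards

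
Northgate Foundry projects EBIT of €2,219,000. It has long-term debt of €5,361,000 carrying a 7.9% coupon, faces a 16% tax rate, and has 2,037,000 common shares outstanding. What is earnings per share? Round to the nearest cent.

Pre-tax income = €2,219,000 − €423,519.00 = €1,795,481.00.
After tax at 16%: net income = €1,795,481.00 × 0.84 = €1,508,204.04.
EPS = €1,508,204.04 ÷ 2,037,000 = €0.74.

€0.74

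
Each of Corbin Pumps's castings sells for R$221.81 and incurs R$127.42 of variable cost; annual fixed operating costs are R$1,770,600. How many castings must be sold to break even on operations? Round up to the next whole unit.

Each unit contributes R$221.81 − R$127.42 = R$94.39.
Break-even Q = R$1,770,600 / R$94.39 = 18,758.34 → 18,759 castings.

18,759 castings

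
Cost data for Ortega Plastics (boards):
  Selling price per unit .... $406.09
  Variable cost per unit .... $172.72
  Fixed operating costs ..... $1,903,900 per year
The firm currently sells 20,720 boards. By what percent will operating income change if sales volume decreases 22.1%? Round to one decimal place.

-36.5%

At 20,720 units, contribution = 20,720 × $233.37 = $4,835,426.40.
Operating income = contribution − fixed costs = $4,835,426.40 − $1,903,900 = $2,931,526.40.
Degree of operating leverage = $4,835,426.40 / $2,931,526.40 = 1.6495.
So EBIT moves 1.6495 × (-22.1%) = -36.5%.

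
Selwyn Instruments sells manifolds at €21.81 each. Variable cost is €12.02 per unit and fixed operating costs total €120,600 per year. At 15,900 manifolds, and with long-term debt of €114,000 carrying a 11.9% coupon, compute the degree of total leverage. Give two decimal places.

Total contribution margin = 15,900 × €9.79 = €155,661.00.
Subtracting fixed costs: EBIT = €155,661.00 − €120,600 = €35,061.00. Interest = €13,566.00.
DOL = €155,661.00 ÷ €35,061.00 = 4.4397; DFL = €35,061.00 ÷ €21,495.00 = 1.6311.
DCL = DOL × DFL = 4.4397 × 1.6311 = 7.2416.

7.24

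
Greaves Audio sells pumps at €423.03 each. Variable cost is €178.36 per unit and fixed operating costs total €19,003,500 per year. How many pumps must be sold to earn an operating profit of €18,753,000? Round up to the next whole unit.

154,317 pumps

Contribution margin per unit = €423.03 − €178.36 = €244.67.
Units = (FC + target) / CM = (€19,003,500 + €18,753,000) / €244.67 = 154,316.02, so 154,317 pumps.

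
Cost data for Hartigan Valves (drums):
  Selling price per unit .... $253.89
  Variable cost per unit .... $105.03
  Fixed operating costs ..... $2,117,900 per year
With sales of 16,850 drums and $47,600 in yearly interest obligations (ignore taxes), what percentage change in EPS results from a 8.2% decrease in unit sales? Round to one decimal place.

-60.0%

Contribution at this volume is 16,850 × $148.86 = $2,508,291.00.
Operating income = contribution − fixed costs = $2,508,291.00 − $2,117,900 = $390,391.00.
After interest of $47,600.00, pre-tax earnings = $342,791.00.
Degree of combined leverage = contribution ÷ (EBIT − I) = $2,508,291.00 ÷ $342,791.00 = 7.3173.
EPS therefore changes by 7.3173 × (-8.2%) = -60.0%.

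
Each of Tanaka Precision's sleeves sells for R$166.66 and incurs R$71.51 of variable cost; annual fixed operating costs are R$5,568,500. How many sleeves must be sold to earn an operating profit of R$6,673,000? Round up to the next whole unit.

Each unit contributes R$166.66 − R$71.51 = R$95.15.
Units = (FC + target) / CM = (R$5,568,500 + R$6,673,000) / R$95.15 = 128,654.76, so 128,655 sleeves.

128,655 sleeves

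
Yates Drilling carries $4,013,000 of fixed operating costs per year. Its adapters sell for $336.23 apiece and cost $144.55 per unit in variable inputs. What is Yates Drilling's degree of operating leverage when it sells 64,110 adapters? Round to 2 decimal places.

1.48

At 64,110 units, contribution = 64,110 × $191.68 = $12,288,604.80.
EBIT = $12,288,604.80 − $4,013,000 = $8,275,604.80.
DOL = contribution ÷ EBIT = $12,288,604.80 ÷ $8,275,604.80 = 1.4849.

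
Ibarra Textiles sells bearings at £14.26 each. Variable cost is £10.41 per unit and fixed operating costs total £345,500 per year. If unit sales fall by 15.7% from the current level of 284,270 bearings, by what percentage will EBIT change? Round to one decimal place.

At 284,270 units, contribution = 284,270 × £3.85 = £1,094,439.50.
EBIT = £1,094,439.50 − £345,500 = £748,939.50.
Degree of operating leverage = £1,094,439.50 / £748,939.50 = 1.4613.
Operating income changes by 1.4613 × -15.7% = -22.9%.

-22.9%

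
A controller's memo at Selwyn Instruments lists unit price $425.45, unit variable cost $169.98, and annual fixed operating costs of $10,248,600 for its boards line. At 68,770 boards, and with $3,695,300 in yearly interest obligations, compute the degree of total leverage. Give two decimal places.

Total contribution margin = 68,770 × $255.47 = $17,568,671.90.
EBIT = $17,568,671.90 − $10,248,600 = $7,320,071.90. Interest = $3,695,300.00.
DOL = $17,568,671.90 ÷ $7,320,071.90 = 2.4001; DFL = $7,320,071.90 ÷ $3,624,771.90 = 2.0195.
Combined leverage = 2.4001 × 2.0195 = 4.8470.

4.85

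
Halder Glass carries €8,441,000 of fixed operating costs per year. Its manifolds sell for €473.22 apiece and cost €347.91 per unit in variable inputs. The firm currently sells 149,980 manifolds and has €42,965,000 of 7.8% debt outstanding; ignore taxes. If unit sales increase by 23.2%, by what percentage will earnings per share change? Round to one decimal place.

At 149,980 units, contribution = 149,980 × €125.31 = €18,793,993.80.
Operating income = contribution − fixed costs = €18,793,993.80 − €8,441,000 = €10,352,993.80.
After interest of €3,351,270.00, pre-tax earnings = €7,001,723.80.
Degree of combined leverage = contribution ÷ (EBIT − I) = €18,793,993.80 ÷ €7,001,723.80 = 2.6842.
EPS therefore changes by 2.6842 × (+23.2%) = +62.3%.

+62.3%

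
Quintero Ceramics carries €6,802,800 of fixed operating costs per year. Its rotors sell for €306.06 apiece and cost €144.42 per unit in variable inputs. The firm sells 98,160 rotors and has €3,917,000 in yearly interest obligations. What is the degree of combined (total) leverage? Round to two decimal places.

3.08

Total contribution margin = 98,160 × €161.64 = €15,866,582.40.
EBIT = €15,866,582.40 − €6,802,800 = €9,063,782.40. Interest = €3,917,000.00, so EBIT − I = €5,146,782.40.
DCL = contribution ÷ (EBIT − I) = €15,866,582.40 ÷ €5,146,782.40 = 3.0828.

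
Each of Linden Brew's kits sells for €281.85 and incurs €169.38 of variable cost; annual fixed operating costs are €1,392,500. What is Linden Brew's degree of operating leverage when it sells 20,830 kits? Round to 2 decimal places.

2.47

At 20,830 units, contribution = 20,830 × €112.47 = €2,342,750.10.
Operating income = contribution − fixed costs = €2,342,750.10 − €1,392,500 = €950,250.10.
DOL = contribution ÷ EBIT = €2,342,750.10 ÷ €950,250.10 = 2.4654.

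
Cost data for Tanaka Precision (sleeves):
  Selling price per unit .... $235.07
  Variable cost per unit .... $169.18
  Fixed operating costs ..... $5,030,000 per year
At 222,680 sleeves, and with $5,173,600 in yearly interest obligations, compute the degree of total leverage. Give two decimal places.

At 222,680 units, contribution = 222,680 × $65.89 = $14,672,385.20.
EBIT = $14,672,385.20 − $5,030,000 = $9,642,385.20. Interest = $5,173,600.00, so EBIT − I = $4,468,785.20.
Degree of total leverage = total CM / (EBIT − interest) = $14,672,385.20 / $4,468,785.20 = 3.2833.

3.28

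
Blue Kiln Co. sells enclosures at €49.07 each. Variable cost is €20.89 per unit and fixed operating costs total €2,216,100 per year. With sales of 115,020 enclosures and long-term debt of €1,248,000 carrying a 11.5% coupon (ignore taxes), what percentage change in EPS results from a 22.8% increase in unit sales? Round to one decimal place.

Contribution at this volume is 115,020 × €28.18 = €3,241,263.60.
Subtracting fixed costs: EBIT = €3,241,263.60 − €2,216,100 = €1,025,163.60.
After interest of €143,520.00, pre-tax earnings = €881,643.60.
DCL = total CM / (EBIT − I) = €3,241,263.60 / €881,643.60 = 3.6764.
%ΔEPS = DCL × %ΔSales = 3.6764 × +22.8% = +83.8%.

+83.8%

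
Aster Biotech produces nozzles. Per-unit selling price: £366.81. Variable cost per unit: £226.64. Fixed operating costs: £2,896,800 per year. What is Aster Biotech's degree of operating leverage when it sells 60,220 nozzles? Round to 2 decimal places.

Contribution at this volume is 60,220 × £140.17 = £8,441,037.40.
Operating income = contribution − fixed costs = £8,441,037.40 − £2,896,800 = £5,544,237.40.
DOL = contribution ÷ EBIT = £8,441,037.40 ÷ £5,544,237.40 = 1.5225.

1.52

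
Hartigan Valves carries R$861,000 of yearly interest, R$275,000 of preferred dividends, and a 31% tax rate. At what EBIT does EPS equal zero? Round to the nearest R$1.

Grossing the preferred dividend up to pre-tax terms: R$275,000 / (1 − 0.31) = R$398,550.72.
EPS = 0 when EBIT covers interest plus the pre-tax preferred burden: R$861,000 + R$398,550.72 = R$1,259,550.72.

R$1,259,551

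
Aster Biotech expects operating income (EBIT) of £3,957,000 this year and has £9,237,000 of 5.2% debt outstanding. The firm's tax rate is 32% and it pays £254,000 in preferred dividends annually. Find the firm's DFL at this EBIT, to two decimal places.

Annual interest charges come to £480,324.00.
Preferred dividends grossed up pre-tax: £254,000 / (1 − 0.32) = £373,529.41.
DFL = EBIT ÷ [EBIT − I − D_p/(1−t)] = £3,957,000 ÷ [£3,957,000 − £480,324.00 − £373,529.41] = £3,957,000 ÷ £3,103,146.59 = 1.2752.

1.28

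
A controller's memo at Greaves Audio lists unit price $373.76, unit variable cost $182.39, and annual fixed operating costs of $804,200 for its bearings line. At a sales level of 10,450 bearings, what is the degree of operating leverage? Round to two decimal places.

1.67

Contribution at this volume is 10,450 × $191.37 = $1,999,816.50.
Subtracting fixed costs: EBIT = $1,999,816.50 − $804,200 = $1,195,616.50.
Degree of operating leverage = $1,999,816.50 / $1,195,616.50 = 1.6726.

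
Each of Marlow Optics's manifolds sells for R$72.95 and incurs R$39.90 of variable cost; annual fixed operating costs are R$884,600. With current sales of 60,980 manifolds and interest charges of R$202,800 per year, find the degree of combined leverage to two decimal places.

2.17

At 60,980 units, contribution = 60,980 × R$33.05 = R$2,015,389.00.
EBIT = R$2,015,389.00 − R$884,600 = R$1,130,789.00. Interest = R$202,800.00.
DOL = R$2,015,389.00 ÷ R$1,130,789.00 = 1.7823; DFL = R$1,130,789.00 ÷ R$927,989.00 = 1.2185.
DCL = DOL × DFL = 1.7823 × 1.2185 = 2.1717.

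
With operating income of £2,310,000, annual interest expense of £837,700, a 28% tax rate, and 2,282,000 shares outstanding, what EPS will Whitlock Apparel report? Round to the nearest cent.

Pre-tax income = £2,310,000 − £837,700.00 = £1,472,300.00.
Net income = £1,472,300.00 × (1 − 0.28) = £1,060,056.00.
Per share: £1,060,056.00 / 2,282,000 shares = £0.46.

£0.46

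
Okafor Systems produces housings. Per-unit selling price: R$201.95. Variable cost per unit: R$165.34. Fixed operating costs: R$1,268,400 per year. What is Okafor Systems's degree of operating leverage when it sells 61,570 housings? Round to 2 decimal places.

2.29

Contribution at this volume is 61,570 × R$36.61 = R$2,254,077.70.
Subtracting fixed costs: EBIT = R$2,254,077.70 − R$1,268,400 = R$985,677.70.
Degree of operating leverage = R$2,254,077.70 / R$985,677.70 = 2.2868.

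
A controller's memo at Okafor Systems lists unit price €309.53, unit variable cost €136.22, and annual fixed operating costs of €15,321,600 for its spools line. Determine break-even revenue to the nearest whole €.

€27,364,231

Contribution margin per unit = €309.53 − €136.22 = €173.31, a CM ratio of €173.31 ÷ €309.53 = 0.5599.
Break-even sales = FC ÷ CM ratio = €15,321,600 × €309.53 / €173.31 = €27,364,231.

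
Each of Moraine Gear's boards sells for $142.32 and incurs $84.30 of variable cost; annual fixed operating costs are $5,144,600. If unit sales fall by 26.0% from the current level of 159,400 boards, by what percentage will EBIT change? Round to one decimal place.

Total contribution margin = 159,400 × $58.02 = $9,248,388.00.
Subtracting fixed costs: EBIT = $9,248,388.00 − $5,144,600 = $4,103,788.00.
So DOL = total CM / EBIT = $9,248,388.00 / $4,103,788.00 = 2.2536.
So EBIT moves 2.2536 × (-26.0%) = -58.6%.

-58.6%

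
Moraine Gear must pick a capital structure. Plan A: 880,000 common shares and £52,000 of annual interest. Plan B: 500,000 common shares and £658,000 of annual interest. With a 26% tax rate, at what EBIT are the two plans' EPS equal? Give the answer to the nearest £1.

Set EPS_A = EPS_B: (EBIT − £52,000)(1 − 0.26) ÷ 880,000 = (EBIT − £658,000)(1 − 0.26) ÷ 500,000.
Cancelling (1 − t) and cross-multiplying: 500,000·(EBIT − 52,000) = 880,000·(EBIT − 658,000).
EBIT × (880,000 − 500,000) = 658,000 × 880,000 − 52,000 × 500,000 = 553,040,000,000, so EBIT = 553,040,000,000 ÷ 380,000 = 1,455,368.42.

£1,455,368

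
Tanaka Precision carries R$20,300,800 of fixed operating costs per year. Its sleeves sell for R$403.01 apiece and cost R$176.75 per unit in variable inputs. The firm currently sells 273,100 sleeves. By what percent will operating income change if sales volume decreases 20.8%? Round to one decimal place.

-31.0%

Total contribution margin = 273,100 × R$226.26 = R$61,791,606.00.
Operating income = contribution − fixed costs = R$61,791,606.00 − R$20,300,800 = R$41,490,806.00.
DOL = contribution ÷ EBIT = R$61,791,606.00 ÷ R$41,490,806.00 = 1.4893.
%ΔEBIT = DOL × %ΔSales = 1.4893 × -20.8% = -31.0%.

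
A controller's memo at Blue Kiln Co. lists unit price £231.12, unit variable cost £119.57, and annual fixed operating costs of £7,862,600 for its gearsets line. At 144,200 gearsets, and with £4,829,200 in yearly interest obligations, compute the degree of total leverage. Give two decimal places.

4.74

Total contribution margin = 144,200 × £111.55 = £16,085,510.00.
Subtracting fixed costs: EBIT = £16,085,510.00 − £7,862,600 = £8,222,910.00. Interest = £4,829,200.00, so EBIT − I = £3,393,710.00.
DCL = contribution ÷ (EBIT − I) = £16,085,510.00 ÷ £3,393,710.00 = 4.7398.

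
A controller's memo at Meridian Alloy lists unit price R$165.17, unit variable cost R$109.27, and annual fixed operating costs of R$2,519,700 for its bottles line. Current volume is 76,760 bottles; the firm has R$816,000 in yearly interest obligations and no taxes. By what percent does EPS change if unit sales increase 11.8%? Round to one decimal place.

Contribution at this volume is 76,760 × R$55.90 = R$4,290,884.00.
EBIT = R$4,290,884.00 − R$2,519,700 = R$1,771,184.00.
Interest = R$816,000.00, so EBIT − I = R$955,184.00.
DCL = total CM / (EBIT − I) = R$4,290,884.00 / R$955,184.00 = 4.4922.
%ΔEPS = DCL × %ΔSales = 4.4922 × +11.8% = +53.0%.

+53.0%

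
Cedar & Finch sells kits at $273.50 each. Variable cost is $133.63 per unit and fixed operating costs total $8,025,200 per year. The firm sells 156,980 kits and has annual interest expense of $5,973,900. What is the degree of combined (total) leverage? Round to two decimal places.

Contribution at this volume is 156,980 × $139.87 = $21,956,792.60.
Subtracting fixed costs: EBIT = $21,956,792.60 − $8,025,200 = $13,931,592.60. Interest = $5,973,900.00.
DOL = $21,956,792.60 ÷ $13,931,592.60 = 1.5760; DFL = $13,931,592.60 ÷ $7,957,692.60 = 1.7507.
Combined leverage = 1.5760 × 1.7507 = 2.7591.

2.76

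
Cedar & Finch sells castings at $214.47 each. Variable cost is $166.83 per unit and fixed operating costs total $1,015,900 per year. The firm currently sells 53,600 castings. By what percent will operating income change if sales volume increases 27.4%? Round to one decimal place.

At 53,600 units, contribution = 53,600 × $47.64 = $2,553,504.00.
EBIT = $2,553,504.00 − $1,015,900 = $1,537,604.00.
So DOL = total CM / EBIT = $2,553,504.00 / $1,537,604.00 = 1.6607.
%ΔEBIT = DOL × %ΔSales = 1.6607 × +27.4% = +45.5%.

+45.5%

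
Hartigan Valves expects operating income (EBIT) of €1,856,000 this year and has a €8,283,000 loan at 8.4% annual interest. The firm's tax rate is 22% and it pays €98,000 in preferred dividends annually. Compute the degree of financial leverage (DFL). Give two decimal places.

1.79

Annual interest charges come to €695,772.00.
Pre-tax preferred-dividend burden = €98,000 ÷ (1 − 0.22) = €125,641.03.
DFL = EBIT ÷ [EBIT − I − D_p/(1−t)] = €1,856,000 ÷ [€1,856,000 − €695,772.00 − €125,641.03] = €1,856,000 ÷ €1,034,586.97 = 1.7940.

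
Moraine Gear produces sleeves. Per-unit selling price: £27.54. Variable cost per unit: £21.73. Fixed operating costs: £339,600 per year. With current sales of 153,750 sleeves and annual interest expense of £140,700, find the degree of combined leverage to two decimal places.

2.16

Contribution at this volume is 153,750 × £5.81 = £893,287.50.
EBIT = £893,287.50 − £339,600 = £553,687.50. Interest = £140,700.00, so EBIT − I = £412,987.50.
DCL = contribution ÷ (EBIT − I) = £893,287.50 ÷ £412,987.50 = 2.1630.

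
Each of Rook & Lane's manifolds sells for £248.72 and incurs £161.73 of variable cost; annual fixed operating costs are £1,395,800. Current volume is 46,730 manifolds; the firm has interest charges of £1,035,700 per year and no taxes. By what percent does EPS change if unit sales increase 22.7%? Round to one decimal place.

+56.5%

At 46,730 units, contribution = 46,730 × £86.99 = £4,065,042.70.
EBIT = £4,065,042.70 − £1,395,800 = £2,669,242.70.
Interest = £1,035,700.00, so EBIT − I = £1,633,542.70.
DCL = total CM / (EBIT − I) = £4,065,042.70 / £1,633,542.70 = 2.4885.
%ΔEPS = DCL × %ΔSales = 2.4885 × +22.7% = +56.5%.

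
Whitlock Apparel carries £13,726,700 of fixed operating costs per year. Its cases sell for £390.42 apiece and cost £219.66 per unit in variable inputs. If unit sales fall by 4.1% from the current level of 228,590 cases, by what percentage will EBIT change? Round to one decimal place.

Total contribution margin = 228,590 × £170.76 = £39,034,028.40.
Operating income = contribution − fixed costs = £39,034,028.40 − £13,726,700 = £25,307,328.40.
Degree of operating leverage = £39,034,028.40 / £25,307,328.40 = 1.5424.
Operating income changes by 1.5424 × -4.1% = -6.3%.

-6.3%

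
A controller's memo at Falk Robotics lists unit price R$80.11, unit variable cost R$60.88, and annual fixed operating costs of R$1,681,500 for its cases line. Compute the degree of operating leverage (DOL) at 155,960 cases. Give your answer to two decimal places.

2.28

Total contribution margin = 155,960 × R$19.23 = R$2,999,110.80.
Operating income = contribution − fixed costs = R$2,999,110.80 − R$1,681,500 = R$1,317,610.80.
Degree of operating leverage = R$2,999,110.80 / R$1,317,610.80 = 2.2762.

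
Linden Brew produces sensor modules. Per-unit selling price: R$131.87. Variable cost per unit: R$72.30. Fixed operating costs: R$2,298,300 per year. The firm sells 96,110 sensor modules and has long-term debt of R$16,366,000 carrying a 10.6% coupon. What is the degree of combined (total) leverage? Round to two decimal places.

3.38

At 96,110 units, contribution = 96,110 × R$59.57 = R$5,725,272.70.
Subtracting fixed costs: EBIT = R$5,725,272.70 − R$2,298,300 = R$3,426,972.70. Interest = R$1,734,796.00.
DOL = R$5,725,272.70 ÷ R$3,426,972.70 = 1.6707; DFL = R$3,426,972.70 ÷ R$1,692,176.70 = 2.0252.
Combined leverage = 1.6707 × 2.0252 = 3.3835.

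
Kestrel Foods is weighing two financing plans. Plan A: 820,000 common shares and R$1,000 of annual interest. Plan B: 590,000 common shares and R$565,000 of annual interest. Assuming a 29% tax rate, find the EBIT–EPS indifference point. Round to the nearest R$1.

R$2,011,783

At indifference, (EBIT − 1,000)(1 − t)/820,000 = (EBIT − 565,000)(1 − t)/590,000.
The (1 − t) factor cancels: (EBIT − 1,000) × 590,000 = (EBIT − 565,000) × 820,000.
Solving, EBIT = (565,000·820,000 − 1,000·590,000) / (820,000 − 590,000) = 462,710,000,000 / 230,000 = 2,011,782.61.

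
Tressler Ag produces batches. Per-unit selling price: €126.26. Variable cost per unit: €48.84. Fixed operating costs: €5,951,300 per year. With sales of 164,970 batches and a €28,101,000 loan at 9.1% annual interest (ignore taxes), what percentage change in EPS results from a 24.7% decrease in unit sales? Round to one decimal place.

-74.0%

Contribution at this volume is 164,970 × €77.42 = €12,771,977.40.
Subtracting fixed costs: EBIT = €12,771,977.40 − €5,951,300 = €6,820,677.40.
After interest of €2,557,191.00, pre-tax earnings = €4,263,486.40.
DCL = total CM / (EBIT − I) = €12,771,977.40 / €4,263,486.40 = 2.9957.
EPS therefore changes by 2.9957 × (-24.7%) = -74.0%.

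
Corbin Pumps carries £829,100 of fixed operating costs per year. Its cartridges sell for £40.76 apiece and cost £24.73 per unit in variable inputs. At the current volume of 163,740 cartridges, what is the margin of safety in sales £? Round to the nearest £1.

Contribution margin per unit = £40.76 − £24.73 = £16.03. Break-even units = £829,100 ÷ £16.03 = 51,721.77; break-even revenue = 51,721.77 × £40.76 = £2,108,179.41.
Actual sales revenue = 163,740 × £40.76 = £6,674,042.40.
Margin of safety = £6,674,042.40 − £2,108,179.41 = £4,565,863.

£4,565,863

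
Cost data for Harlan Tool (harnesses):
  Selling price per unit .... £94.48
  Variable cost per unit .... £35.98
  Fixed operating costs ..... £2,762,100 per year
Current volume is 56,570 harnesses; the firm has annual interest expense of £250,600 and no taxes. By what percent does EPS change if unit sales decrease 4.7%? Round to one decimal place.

-52.4%

Total contribution margin = 56,570 × £58.50 = £3,309,345.00.
EBIT = £3,309,345.00 − £2,762,100 = £547,245.00.
Interest = £250,600.00, so EBIT − I = £296,645.00.
Degree of combined leverage = contribution ÷ (EBIT − I) = £3,309,345.00 ÷ £296,645.00 = 11.1559.
%ΔEPS = DCL × %ΔSales = 11.1559 × -4.7% = -52.4%.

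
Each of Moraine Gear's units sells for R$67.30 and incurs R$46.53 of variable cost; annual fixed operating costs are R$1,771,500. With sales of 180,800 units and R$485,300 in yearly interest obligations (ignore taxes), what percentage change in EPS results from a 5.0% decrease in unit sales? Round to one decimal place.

-12.5%

Total contribution margin = 180,800 × R$20.77 = R$3,755,216.00.
Operating income = contribution − fixed costs = R$3,755,216.00 − R$1,771,500 = R$1,983,716.00.
Interest = R$485,300.00, so EBIT − I = R$1,498,416.00.
DCL = total CM / (EBIT − I) = R$3,755,216.00 / R$1,498,416.00 = 2.5061.
EPS therefore changes by 2.5061 × (-5.0%) = -12.5%.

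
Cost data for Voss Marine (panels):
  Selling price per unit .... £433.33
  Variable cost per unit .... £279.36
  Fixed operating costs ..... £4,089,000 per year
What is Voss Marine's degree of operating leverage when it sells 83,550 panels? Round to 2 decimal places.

Contribution at this volume is 83,550 × £153.97 = £12,864,193.50.
Operating income = contribution − fixed costs = £12,864,193.50 − £4,089,000 = £8,775,193.50.
So DOL = total CM / EBIT = £12,864,193.50 / £8,775,193.50 = 1.4660.

1.47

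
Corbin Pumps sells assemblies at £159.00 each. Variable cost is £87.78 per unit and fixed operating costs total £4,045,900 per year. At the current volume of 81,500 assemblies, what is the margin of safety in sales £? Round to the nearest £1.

Contribution margin per unit = £159.00 − £87.78 = £71.22. Break-even units = £4,045,900 ÷ £71.22 = 56,808.48; break-even revenue = 56,808.48 × £159.00 = £9,032,548.44.
Current sales = 81,500 × £159.00 = £12,958,500.00.
Margin of safety = £12,958,500.00 − £9,032,548.44 = £3,925,952.

£3,925,952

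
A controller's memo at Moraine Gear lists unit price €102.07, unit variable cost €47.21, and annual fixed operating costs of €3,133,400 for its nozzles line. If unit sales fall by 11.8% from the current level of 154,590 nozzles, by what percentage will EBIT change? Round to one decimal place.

-18.7%

At 154,590 units, contribution = 154,590 × €54.86 = €8,480,807.40.
EBIT = €8,480,807.40 − €3,133,400 = €5,347,407.40.
So DOL = total CM / EBIT = €8,480,807.40 / €5,347,407.40 = 1.5860.
Operating income changes by 1.5860 × -11.8% = -18.7%.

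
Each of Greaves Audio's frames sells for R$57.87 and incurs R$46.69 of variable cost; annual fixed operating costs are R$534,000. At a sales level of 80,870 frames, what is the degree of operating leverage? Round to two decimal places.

2.44

Total contribution margin = 80,870 × R$11.18 = R$904,126.60.
Subtracting fixed costs: EBIT = R$904,126.60 − R$534,000 = R$370,126.60.
Degree of operating leverage = R$904,126.60 / R$370,126.60 = 2.4427.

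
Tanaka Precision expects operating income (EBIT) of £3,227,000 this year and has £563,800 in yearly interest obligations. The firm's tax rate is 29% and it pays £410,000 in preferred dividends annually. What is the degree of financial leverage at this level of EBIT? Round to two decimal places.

Annual interest charges come to £563,800.00.
Preferred dividends grossed up pre-tax: £410,000 / (1 − 0.29) = £577,464.79.
DFL = EBIT ÷ [EBIT − I − D_p/(1−t)] = £3,227,000 ÷ [£3,227,000 − £563,800.00 − £577,464.79] = £3,227,000 ÷ £2,085,735.21 = 1.5472.

1.55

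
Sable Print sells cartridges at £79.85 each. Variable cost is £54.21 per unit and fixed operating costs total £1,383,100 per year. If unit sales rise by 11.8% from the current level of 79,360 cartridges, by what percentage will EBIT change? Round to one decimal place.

+36.8%

Total contribution margin = 79,360 × £25.64 = £2,034,790.40.
EBIT = £2,034,790.40 − £1,383,100 = £651,690.40.
Degree of operating leverage = £2,034,790.40 / £651,690.40 = 3.1223.
Operating income changes by 3.1223 × +11.8% = +36.8%.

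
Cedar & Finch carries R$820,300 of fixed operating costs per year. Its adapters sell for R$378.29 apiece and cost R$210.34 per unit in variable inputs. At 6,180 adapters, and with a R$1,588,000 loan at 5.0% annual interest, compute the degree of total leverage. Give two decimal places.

7.51

At 6,180 units, contribution = 6,180 × R$167.95 = R$1,037,931.00.
EBIT = R$1,037,931.00 − R$820,300 = R$217,631.00. Interest = R$79,400.00.
DOL = R$1,037,931.00 ÷ R$217,631.00 = 4.7692; DFL = R$217,631.00 ÷ R$138,231.00 = 1.5744.
Combined leverage = 4.7692 × 1.5744 = 7.5086.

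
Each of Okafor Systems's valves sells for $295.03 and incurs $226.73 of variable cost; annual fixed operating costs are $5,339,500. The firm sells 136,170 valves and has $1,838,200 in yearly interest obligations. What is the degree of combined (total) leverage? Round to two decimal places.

Contribution at this volume is 136,170 × $68.30 = $9,300,411.00.
Subtracting fixed costs: EBIT = $9,300,411.00 − $5,339,500 = $3,960,911.00. Interest = $1,838,200.00.
DOL = $9,300,411.00 ÷ $3,960,911.00 = 2.3480; DFL = $3,960,911.00 ÷ $2,122,711.00 = 1.8660.
Combined leverage = 2.3480 × 1.8660 = 4.3814.

4.38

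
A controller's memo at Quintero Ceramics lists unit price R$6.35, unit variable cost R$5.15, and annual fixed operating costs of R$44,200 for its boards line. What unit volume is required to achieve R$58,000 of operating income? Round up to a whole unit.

85,167 boards

Unit CM = price − variable cost = R$6.35 − R$5.15 = R$1.20.
Need Q such that Q × R$1.20 − R$44,200 = R$58,000, i.e. Q = R$102,200 / R$1.20 = 85,166.67 → 85,167.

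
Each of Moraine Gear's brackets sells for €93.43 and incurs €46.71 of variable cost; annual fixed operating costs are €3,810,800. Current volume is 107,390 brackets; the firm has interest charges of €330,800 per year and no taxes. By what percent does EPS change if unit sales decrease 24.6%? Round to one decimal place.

Total contribution margin = 107,390 × €46.72 = €5,017,260.80.
Operating income = contribution − fixed costs = €5,017,260.80 − €3,810,800 = €1,206,460.80.
Interest = €330,800.00, so EBIT − I = €875,660.80.
DCL = total CM / (EBIT − I) = €5,017,260.80 / €875,660.80 = 5.7297.
EPS therefore changes by 5.7297 × (-24.6%) = -141.0%.

-141.0%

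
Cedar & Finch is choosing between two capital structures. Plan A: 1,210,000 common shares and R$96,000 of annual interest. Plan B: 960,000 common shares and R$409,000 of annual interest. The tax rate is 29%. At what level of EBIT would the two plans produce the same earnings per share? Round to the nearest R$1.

Set EPS_A = EPS_B: (EBIT − R$96,000)(1 − 0.29) ÷ 1,210,000 = (EBIT − R$409,000)(1 − 0.29) ÷ 960,000.
Cancelling (1 − t) and cross-multiplying: 960,000·(EBIT − 96,000) = 1,210,000·(EBIT − 409,000).
Solving, EBIT = (409,000·1,210,000 − 96,000·960,000) / (1,210,000 − 960,000) = 402,730,000,000 / 250,000 = 1,610,920.00.

R$1,610,920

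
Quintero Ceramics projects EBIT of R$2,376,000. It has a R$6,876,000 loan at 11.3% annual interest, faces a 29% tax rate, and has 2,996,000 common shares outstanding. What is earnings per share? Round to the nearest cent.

Pre-tax income = R$2,376,000 − R$776,988.00 = R$1,599,012.00.
Net income = R$1,599,012.00 × (1 − 0.29) = R$1,135,298.52.
Per share: R$1,135,298.52 / 2,996,000 shares = R$0.38.

R$0.38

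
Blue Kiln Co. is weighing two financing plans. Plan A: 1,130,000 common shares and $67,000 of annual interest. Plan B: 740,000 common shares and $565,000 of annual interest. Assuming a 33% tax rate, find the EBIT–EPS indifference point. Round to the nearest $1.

$1,509,923

Set EPS_A = EPS_B: (EBIT − $67,000)(1 − 0.33) ÷ 1,130,000 = (EBIT − $565,000)(1 − 0.33) ÷ 740,000.
Cancelling (1 − t) and cross-multiplying: 740,000·(EBIT − 67,000) = 1,130,000·(EBIT − 565,000).
EBIT × (1,130,000 − 740,000) = 565,000 × 1,130,000 − 67,000 × 740,000 = 588,870,000,000, so EBIT = 588,870,000,000 ÷ 390,000 = 1,509,923.08.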